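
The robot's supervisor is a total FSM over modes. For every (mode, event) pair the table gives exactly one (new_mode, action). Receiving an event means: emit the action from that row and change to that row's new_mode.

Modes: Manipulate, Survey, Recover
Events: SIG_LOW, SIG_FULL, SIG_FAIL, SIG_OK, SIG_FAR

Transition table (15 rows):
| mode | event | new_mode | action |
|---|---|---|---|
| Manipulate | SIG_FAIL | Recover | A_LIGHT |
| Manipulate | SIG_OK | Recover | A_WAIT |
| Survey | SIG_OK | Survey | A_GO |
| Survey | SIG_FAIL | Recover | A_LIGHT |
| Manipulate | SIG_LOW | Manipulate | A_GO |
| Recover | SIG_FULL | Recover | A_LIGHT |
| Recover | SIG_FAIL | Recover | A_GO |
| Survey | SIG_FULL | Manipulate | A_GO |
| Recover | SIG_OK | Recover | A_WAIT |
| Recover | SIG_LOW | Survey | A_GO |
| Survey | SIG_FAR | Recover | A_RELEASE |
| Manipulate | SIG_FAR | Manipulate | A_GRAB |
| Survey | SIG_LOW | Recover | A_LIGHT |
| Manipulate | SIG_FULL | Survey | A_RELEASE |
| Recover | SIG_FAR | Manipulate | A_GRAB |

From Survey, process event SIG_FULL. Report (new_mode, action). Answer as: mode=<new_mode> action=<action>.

mode=Manipulate action=A_GO

current mode = Survey; filter table to that mode:
  (Survey, SIG_OK) → (Survey, A_GO)
  (Survey, SIG_FAIL) → (Recover, A_LIGHT)
  (Survey, SIG_FULL) → (Manipulate, A_GO)  ← event matches
  (Survey, SIG_FAR) → (Recover, A_RELEASE)
  (Survey, SIG_LOW) → (Recover, A_LIGHT)
event = SIG_FULL selects (Manipulate, A_GO)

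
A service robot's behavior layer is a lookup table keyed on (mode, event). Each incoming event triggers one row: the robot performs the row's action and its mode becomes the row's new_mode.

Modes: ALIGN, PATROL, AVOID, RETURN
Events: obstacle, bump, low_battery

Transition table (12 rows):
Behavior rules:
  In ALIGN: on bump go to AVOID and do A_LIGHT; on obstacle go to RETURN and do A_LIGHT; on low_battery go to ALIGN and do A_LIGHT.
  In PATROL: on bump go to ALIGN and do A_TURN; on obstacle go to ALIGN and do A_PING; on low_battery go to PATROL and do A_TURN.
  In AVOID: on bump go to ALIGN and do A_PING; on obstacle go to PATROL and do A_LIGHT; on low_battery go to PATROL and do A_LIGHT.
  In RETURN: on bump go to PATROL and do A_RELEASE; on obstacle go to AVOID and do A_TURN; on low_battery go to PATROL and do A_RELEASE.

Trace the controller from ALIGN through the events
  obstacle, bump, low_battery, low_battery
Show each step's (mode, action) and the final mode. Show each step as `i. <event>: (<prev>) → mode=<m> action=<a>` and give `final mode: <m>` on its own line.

1. obstacle: (ALIGN) → mode=RETURN action=A_LIGHT
2. bump: (RETURN) → mode=PATROL action=A_RELEASE
3. low_battery: (PATROL) → mode=PATROL action=A_TURN
4. low_battery: (PATROL) → mode=PATROL action=A_TURN

final mode: PATROL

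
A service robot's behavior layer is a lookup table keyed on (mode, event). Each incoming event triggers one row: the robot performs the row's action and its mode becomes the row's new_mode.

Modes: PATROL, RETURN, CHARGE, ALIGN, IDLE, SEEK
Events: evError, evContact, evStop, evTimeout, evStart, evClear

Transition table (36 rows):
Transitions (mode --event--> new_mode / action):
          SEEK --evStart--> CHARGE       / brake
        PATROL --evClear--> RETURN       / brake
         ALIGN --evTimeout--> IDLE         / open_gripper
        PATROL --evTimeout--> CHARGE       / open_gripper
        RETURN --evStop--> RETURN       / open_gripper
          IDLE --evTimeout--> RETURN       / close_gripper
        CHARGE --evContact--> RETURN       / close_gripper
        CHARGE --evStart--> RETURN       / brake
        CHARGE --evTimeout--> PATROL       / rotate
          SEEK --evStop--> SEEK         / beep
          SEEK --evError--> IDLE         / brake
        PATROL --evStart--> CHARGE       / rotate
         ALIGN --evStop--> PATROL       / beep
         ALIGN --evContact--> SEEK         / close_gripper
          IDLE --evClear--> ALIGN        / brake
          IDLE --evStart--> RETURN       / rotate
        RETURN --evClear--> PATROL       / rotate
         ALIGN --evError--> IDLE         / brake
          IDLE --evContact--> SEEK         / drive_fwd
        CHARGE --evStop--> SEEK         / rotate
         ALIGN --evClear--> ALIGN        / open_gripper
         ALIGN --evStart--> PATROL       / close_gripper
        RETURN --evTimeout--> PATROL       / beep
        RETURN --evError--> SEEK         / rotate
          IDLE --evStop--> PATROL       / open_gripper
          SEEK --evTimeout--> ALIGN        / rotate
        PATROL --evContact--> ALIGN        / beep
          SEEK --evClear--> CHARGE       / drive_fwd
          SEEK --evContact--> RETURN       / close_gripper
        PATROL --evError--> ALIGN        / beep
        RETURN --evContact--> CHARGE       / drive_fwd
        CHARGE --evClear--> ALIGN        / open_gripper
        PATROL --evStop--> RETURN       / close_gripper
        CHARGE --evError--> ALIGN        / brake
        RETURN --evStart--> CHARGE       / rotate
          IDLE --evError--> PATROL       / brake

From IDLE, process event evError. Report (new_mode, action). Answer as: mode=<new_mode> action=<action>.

current mode = IDLE; filter table to that mode:
  (IDLE, evTimeout) → (RETURN, close_gripper)
  (IDLE, evClear) → (ALIGN, brake)
  (IDLE, evStart) → (RETURN, rotate)
  (IDLE, evContact) → (SEEK, drive_fwd)
  (IDLE, evStop) → (PATROL, open_gripper)
  (IDLE, evError) → (PATROL, brake)  ← event matches
event = evError selects (PATROL, brake)

mode=PATROL action=brake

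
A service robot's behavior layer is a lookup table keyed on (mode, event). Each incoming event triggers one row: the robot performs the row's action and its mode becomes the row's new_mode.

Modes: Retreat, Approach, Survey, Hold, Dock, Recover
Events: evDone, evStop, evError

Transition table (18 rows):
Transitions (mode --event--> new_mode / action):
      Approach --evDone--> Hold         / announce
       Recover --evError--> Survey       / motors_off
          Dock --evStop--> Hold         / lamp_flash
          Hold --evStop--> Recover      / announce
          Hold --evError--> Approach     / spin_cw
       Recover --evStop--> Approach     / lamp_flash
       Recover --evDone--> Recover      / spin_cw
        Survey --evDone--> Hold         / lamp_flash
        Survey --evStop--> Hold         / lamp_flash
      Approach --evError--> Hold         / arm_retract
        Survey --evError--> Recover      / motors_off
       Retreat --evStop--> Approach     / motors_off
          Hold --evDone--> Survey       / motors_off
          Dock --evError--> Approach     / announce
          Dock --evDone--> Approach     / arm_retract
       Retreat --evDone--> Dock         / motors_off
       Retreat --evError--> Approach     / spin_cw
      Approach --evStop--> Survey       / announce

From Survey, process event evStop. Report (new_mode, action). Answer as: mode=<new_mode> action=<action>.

mode=Hold action=lamp_flash

current mode = Survey; filter table to that mode:
  (Survey, evDone) → (Hold, lamp_flash)
  (Survey, evStop) → (Hold, lamp_flash)  ← event matches
  (Survey, evError) → (Recover, motors_off)
event = evStop selects (Hold, lamp_flash)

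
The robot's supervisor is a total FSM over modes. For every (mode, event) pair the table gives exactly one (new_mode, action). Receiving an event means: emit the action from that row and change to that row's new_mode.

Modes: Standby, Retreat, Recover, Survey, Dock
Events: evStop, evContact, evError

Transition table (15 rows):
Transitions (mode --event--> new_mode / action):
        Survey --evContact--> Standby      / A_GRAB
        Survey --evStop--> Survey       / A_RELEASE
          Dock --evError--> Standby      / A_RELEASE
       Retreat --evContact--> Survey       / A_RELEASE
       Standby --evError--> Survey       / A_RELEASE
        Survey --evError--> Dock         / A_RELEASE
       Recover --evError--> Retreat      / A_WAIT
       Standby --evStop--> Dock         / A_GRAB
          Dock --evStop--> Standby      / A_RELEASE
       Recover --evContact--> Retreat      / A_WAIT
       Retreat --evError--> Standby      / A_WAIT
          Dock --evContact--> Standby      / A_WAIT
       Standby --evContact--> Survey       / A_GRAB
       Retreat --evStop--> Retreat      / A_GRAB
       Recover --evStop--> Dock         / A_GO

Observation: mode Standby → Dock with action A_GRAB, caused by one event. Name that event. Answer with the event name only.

try evStop: (Standby, evStop) → (Dock, A_GRAB)  ← matches
try evContact: (Standby, evContact) → (Survey, A_GRAB)
try evError: (Standby, evError) → (Survey, A_RELEASE)

evStop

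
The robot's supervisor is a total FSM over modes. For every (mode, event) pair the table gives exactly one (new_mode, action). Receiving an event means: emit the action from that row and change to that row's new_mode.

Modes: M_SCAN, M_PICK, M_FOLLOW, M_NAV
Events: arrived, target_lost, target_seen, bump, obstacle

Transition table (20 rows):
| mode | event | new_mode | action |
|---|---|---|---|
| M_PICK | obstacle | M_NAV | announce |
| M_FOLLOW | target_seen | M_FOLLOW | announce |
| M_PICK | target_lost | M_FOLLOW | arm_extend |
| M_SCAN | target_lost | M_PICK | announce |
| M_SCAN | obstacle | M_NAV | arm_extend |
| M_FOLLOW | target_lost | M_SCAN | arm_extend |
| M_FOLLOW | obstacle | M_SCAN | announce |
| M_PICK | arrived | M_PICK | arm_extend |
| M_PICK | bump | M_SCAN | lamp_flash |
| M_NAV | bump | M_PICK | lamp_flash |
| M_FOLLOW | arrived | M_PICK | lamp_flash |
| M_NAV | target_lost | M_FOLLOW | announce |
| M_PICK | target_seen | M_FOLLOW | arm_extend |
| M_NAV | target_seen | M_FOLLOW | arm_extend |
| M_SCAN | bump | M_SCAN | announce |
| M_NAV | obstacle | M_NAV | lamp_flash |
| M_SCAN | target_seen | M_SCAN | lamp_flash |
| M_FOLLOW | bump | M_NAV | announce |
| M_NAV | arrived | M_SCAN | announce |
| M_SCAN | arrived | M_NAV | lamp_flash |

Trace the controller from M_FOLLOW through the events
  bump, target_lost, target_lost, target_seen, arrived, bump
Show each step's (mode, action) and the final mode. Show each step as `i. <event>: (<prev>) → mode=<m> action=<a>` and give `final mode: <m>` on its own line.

1. bump: (M_FOLLOW) → mode=M_NAV action=announce
2. target_lost: (M_NAV) → mode=M_FOLLOW action=announce
3. target_lost: (M_FOLLOW) → mode=M_SCAN action=arm_extend
4. target_seen: (M_SCAN) → mode=M_SCAN action=lamp_flash
5. arrived: (M_SCAN) → mode=M_NAV action=lamp_flash
6. bump: (M_NAV) → mode=M_PICK action=lamp_flash

final mode: M_PICK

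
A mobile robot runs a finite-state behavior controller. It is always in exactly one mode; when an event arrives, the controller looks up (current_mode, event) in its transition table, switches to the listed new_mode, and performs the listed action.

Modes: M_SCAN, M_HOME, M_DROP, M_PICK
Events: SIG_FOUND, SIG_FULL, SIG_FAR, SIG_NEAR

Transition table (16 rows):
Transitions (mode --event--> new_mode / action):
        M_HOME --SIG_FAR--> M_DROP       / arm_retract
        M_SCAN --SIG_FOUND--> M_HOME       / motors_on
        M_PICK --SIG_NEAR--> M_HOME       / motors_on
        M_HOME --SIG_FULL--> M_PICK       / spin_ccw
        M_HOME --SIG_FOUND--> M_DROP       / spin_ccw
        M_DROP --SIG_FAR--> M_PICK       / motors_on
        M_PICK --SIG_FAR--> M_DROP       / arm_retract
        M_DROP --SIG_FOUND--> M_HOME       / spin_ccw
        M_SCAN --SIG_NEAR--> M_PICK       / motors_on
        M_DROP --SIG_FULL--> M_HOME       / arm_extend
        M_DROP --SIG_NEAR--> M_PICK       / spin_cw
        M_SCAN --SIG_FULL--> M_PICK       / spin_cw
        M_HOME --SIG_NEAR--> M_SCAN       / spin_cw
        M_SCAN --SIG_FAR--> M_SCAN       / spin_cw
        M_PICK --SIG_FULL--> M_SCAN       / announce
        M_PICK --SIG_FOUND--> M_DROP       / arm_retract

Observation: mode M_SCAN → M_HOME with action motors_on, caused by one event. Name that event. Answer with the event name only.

SIG_FOUND

try SIG_FOUND: (M_SCAN, SIG_FOUND) → (M_HOME, motors_on)  ← matches
try SIG_FULL: (M_SCAN, SIG_FULL) → (M_PICK, spin_cw)
try SIG_FAR: (M_SCAN, SIG_FAR) → (M_SCAN, spin_cw)
try SIG_NEAR: (M_SCAN, SIG_NEAR) → (M_PICK, motors_on)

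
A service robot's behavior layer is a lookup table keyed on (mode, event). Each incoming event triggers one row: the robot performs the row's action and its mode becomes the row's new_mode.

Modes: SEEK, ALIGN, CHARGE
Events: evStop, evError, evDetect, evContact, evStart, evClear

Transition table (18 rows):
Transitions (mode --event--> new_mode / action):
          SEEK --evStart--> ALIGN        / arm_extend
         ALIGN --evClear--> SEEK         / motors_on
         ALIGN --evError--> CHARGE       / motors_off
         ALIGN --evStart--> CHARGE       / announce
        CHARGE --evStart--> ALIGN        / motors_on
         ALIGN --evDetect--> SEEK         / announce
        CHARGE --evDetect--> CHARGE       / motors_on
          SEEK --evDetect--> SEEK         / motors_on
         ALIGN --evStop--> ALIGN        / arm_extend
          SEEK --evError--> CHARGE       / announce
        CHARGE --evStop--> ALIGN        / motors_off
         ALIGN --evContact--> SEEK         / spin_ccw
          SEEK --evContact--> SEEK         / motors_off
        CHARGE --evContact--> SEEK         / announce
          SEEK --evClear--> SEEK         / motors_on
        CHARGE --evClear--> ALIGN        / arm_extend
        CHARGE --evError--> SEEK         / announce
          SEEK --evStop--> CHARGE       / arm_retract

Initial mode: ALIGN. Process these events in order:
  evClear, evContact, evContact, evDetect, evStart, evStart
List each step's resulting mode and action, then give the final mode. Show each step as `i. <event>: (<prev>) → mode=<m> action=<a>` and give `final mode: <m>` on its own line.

1. evClear: (ALIGN) → mode=SEEK action=motors_on
2. evContact: (SEEK) → mode=SEEK action=motors_off
3. evContact: (SEEK) → mode=SEEK action=motors_off
4. evDetect: (SEEK) → mode=SEEK action=motors_on
5. evStart: (SEEK) → mode=ALIGN action=arm_extend
6. evStart: (ALIGN) → mode=CHARGE action=announce

final mode: CHARGE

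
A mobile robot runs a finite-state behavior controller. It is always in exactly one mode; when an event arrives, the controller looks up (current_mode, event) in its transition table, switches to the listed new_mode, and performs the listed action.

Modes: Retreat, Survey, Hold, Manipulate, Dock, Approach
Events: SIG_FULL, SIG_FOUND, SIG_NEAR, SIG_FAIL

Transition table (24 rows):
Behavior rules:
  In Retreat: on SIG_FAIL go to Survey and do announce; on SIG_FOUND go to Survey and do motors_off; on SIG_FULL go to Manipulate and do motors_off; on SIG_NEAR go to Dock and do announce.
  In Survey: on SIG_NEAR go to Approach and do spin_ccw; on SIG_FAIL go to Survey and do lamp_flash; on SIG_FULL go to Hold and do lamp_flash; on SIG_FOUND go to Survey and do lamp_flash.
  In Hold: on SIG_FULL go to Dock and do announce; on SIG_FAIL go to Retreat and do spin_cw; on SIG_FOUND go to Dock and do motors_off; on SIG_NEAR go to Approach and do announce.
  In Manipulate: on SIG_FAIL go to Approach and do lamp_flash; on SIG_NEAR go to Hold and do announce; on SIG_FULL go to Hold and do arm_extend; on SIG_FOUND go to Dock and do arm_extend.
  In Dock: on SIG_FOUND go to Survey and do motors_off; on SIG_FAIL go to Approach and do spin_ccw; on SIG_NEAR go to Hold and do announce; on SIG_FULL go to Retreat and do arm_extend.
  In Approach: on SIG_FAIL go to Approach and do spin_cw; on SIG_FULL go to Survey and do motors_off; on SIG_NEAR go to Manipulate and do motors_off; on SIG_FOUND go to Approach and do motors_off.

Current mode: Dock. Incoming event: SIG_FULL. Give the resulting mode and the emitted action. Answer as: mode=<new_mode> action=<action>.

current mode = Dock; filter table to that mode:
  (Dock, SIG_FOUND) → (Survey, motors_off)
  (Dock, SIG_FAIL) → (Approach, spin_ccw)
  (Dock, SIG_NEAR) → (Hold, announce)
  (Dock, SIG_FULL) → (Retreat, arm_extend)  ← event matches
event = SIG_FULL selects (Retreat, arm_extend)

mode=Retreat action=arm_extend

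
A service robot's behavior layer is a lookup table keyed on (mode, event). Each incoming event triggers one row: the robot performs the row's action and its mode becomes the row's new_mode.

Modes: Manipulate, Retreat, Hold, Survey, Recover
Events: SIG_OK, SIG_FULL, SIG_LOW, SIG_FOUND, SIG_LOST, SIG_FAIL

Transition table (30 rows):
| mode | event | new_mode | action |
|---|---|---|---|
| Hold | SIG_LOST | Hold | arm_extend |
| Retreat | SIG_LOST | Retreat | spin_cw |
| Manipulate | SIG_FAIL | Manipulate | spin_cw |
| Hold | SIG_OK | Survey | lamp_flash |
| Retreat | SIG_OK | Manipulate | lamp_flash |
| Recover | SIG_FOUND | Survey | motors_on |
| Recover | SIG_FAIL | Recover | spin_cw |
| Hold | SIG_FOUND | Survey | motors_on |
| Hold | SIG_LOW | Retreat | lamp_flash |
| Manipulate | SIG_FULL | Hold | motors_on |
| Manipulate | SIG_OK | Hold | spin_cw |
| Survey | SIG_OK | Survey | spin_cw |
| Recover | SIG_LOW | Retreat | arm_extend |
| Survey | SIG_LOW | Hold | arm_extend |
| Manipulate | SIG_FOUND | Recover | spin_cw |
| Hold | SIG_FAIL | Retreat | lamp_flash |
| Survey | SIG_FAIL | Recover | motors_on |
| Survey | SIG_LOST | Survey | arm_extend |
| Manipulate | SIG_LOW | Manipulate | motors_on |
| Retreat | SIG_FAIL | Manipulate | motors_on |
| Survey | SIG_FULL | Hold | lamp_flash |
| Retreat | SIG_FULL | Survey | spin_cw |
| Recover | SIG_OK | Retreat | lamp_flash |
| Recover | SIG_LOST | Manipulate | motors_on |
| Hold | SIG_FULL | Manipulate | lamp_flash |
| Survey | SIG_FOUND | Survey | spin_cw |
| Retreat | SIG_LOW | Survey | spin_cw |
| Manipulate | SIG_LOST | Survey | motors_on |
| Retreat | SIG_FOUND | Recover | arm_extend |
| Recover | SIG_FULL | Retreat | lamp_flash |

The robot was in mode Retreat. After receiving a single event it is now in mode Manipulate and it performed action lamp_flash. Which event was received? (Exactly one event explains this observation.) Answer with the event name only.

SIG_OK

try SIG_OK: (Retreat, SIG_OK) → (Manipulate, lamp_flash)  ← matches
try SIG_FULL: (Retreat, SIG_FULL) → (Survey, spin_cw)
try SIG_LOW: (Retreat, SIG_LOW) → (Survey, spin_cw)
try SIG_FOUND: (Retreat, SIG_FOUND) → (Recover, arm_extend)
try SIG_LOST: (Retreat, SIG_LOST) → (Retreat, spin_cw)
try SIG_FAIL: (Retreat, SIG_FAIL) → (Manipulate, motors_on)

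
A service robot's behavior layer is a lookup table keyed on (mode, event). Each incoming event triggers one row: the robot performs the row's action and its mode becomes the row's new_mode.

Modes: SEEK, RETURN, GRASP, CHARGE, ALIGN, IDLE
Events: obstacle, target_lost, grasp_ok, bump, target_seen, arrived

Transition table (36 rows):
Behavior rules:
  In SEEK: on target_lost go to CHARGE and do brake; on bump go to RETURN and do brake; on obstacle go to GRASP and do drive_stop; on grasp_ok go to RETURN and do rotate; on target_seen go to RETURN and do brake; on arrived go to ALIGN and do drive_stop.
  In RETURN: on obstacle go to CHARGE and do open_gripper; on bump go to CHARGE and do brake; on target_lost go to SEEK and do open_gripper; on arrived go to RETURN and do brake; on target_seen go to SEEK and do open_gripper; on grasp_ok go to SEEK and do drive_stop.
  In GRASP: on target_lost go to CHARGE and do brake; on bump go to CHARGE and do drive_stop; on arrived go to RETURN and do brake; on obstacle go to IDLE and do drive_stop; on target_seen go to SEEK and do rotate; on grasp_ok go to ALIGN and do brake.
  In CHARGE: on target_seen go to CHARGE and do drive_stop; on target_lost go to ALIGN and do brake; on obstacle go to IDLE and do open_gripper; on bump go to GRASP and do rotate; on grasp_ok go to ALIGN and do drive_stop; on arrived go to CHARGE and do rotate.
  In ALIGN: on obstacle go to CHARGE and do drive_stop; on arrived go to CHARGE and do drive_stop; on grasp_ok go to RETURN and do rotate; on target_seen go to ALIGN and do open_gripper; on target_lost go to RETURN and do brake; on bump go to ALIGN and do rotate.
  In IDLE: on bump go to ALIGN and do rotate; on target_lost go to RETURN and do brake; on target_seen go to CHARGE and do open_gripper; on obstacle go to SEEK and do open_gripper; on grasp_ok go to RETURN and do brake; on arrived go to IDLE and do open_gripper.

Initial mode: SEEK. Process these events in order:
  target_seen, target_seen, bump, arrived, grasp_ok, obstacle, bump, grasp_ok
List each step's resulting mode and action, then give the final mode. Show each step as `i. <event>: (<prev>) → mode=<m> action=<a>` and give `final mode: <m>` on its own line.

1. target_seen: (SEEK) → mode=RETURN action=brake
2. target_seen: (RETURN) → mode=SEEK action=open_gripper
3. bump: (SEEK) → mode=RETURN action=brake
4. arrived: (RETURN) → mode=RETURN action=brake
5. grasp_ok: (RETURN) → mode=SEEK action=drive_stop
6. obstacle: (SEEK) → mode=GRASP action=drive_stop
7. bump: (GRASP) → mode=CHARGE action=drive_stop
8. grasp_ok: (CHARGE) → mode=ALIGN action=drive_stop

final mode: ALIGN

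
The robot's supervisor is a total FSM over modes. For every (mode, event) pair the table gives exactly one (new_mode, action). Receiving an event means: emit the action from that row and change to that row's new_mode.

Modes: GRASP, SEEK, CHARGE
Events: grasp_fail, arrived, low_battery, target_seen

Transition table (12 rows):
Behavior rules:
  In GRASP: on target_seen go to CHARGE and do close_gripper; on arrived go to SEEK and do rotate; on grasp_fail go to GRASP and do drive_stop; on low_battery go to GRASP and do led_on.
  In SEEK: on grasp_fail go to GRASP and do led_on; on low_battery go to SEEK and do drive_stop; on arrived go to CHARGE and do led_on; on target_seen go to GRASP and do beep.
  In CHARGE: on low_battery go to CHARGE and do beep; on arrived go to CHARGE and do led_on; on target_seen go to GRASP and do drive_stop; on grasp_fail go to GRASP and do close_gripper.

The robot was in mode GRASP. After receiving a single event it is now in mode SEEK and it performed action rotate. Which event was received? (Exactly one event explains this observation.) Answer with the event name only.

try grasp_fail: (GRASP, grasp_fail) → (GRASP, drive_stop)
try arrived: (GRASP, arrived) → (SEEK, rotate)  ← matches
try low_battery: (GRASP, low_battery) → (GRASP, led_on)
try target_seen: (GRASP, target_seen) → (CHARGE, close_gripper)

arrived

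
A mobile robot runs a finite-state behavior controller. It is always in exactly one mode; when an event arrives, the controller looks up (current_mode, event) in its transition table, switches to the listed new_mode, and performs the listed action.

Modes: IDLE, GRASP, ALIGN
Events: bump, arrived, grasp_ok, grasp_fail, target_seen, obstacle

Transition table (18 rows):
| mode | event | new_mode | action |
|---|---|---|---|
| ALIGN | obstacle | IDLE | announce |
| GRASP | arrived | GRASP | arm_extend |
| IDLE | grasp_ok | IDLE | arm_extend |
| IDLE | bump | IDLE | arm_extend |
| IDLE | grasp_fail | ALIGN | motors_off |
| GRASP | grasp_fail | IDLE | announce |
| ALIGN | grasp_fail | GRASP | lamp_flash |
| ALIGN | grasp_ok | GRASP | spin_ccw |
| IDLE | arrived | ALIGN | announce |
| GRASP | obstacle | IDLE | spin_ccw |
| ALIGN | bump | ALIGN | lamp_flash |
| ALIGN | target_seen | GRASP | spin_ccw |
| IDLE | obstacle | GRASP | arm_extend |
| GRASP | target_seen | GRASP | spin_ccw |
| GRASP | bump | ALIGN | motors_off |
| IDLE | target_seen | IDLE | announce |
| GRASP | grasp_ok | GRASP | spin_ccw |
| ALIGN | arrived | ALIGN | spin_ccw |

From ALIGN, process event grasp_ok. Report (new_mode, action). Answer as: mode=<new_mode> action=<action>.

mode=GRASP action=spin_ccw

current mode = ALIGN; filter table to that mode:
  (ALIGN, obstacle) → (IDLE, announce)
  (ALIGN, grasp_fail) → (GRASP, lamp_flash)
  (ALIGN, grasp_ok) → (GRASP, spin_ccw)  ← event matches
  (ALIGN, bump) → (ALIGN, lamp_flash)
  (ALIGN, target_seen) → (GRASP, spin_ccw)
  (ALIGN, arrived) → (ALIGN, spin_ccw)
event = grasp_ok selects (GRASP, spin_ccw)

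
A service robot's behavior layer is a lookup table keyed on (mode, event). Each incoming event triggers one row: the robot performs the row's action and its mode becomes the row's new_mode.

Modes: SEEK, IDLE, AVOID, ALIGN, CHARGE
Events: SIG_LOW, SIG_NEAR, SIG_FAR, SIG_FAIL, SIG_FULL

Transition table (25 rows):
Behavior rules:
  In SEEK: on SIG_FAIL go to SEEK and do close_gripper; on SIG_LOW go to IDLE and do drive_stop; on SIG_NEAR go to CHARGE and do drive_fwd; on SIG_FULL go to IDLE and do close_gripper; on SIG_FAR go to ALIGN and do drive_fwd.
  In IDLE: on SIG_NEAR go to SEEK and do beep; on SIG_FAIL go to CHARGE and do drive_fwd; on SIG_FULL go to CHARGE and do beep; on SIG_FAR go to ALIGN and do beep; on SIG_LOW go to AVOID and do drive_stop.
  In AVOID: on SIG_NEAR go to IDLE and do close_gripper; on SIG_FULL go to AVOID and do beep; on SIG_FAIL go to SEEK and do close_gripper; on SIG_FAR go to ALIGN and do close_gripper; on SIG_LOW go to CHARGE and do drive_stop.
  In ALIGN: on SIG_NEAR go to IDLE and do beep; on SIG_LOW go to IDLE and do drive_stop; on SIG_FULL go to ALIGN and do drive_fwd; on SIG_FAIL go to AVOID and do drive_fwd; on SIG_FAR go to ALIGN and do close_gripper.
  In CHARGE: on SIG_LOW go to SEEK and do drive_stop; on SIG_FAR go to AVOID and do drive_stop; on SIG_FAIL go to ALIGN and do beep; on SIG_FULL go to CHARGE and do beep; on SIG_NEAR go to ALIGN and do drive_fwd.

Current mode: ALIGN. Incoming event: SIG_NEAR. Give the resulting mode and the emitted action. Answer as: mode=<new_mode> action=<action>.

mode=IDLE action=beep

current mode = ALIGN; filter table to that mode:
  (ALIGN, SIG_NEAR) → (IDLE, beep)  ← event matches
  (ALIGN, SIG_LOW) → (IDLE, drive_stop)
  (ALIGN, SIG_FULL) → (ALIGN, drive_fwd)
  (ALIGN, SIG_FAIL) → (AVOID, drive_fwd)
  (ALIGN, SIG_FAR) → (ALIGN, close_gripper)
event = SIG_NEAR selects (IDLE, beep)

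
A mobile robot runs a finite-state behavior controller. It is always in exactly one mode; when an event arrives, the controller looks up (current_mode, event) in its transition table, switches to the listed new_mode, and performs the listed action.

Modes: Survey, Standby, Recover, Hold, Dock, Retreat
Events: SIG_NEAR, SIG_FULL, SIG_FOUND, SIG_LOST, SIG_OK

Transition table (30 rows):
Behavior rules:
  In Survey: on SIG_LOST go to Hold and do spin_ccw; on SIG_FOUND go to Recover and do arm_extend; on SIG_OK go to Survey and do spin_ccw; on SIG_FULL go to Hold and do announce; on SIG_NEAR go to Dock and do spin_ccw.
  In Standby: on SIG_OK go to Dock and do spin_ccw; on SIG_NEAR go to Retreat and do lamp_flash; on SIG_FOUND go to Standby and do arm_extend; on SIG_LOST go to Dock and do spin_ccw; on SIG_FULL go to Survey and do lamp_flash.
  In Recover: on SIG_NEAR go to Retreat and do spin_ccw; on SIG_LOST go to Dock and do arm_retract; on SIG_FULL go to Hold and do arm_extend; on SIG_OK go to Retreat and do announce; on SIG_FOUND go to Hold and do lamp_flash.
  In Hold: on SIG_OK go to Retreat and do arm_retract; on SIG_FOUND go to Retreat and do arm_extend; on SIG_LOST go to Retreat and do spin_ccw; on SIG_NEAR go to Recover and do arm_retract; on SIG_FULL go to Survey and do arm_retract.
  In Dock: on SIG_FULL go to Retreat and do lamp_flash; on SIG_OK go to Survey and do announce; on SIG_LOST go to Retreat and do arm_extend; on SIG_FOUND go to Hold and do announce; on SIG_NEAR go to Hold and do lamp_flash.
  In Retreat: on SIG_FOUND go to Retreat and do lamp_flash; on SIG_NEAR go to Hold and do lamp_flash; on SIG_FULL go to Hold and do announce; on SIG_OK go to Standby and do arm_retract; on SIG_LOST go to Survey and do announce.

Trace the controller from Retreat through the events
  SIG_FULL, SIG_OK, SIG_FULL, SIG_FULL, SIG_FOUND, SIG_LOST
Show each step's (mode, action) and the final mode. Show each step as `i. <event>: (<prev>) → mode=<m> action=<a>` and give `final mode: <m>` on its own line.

1. SIG_FULL: (Retreat) → mode=Hold action=announce
2. SIG_OK: (Hold) → mode=Retreat action=arm_retract
3. SIG_FULL: (Retreat) → mode=Hold action=announce
4. SIG_FULL: (Hold) → mode=Survey action=arm_retract
5. SIG_FOUND: (Survey) → mode=Recover action=arm_extend
6. SIG_LOST: (Recover) → mode=Dock action=arm_retract

final mode: Dock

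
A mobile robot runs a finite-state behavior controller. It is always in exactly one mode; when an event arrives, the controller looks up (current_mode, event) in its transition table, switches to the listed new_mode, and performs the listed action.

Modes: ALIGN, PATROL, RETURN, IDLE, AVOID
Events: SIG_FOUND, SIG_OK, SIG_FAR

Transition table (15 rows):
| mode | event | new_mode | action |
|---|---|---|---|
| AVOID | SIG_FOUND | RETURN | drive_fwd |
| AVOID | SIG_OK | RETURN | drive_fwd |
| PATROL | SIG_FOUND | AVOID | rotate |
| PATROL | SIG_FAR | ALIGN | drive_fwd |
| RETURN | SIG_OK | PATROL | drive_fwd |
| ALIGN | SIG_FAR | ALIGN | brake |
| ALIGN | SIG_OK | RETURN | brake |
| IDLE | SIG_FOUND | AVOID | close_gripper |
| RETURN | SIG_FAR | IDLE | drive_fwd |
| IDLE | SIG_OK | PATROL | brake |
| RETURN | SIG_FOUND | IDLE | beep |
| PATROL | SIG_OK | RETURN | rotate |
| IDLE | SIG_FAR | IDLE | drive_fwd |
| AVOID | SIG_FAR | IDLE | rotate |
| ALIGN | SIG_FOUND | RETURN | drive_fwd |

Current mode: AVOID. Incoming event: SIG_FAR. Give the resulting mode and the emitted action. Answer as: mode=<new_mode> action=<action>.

mode=IDLE action=rotate

current mode = AVOID; filter table to that mode:
  (AVOID, SIG_FOUND) → (RETURN, drive_fwd)
  (AVOID, SIG_OK) → (RETURN, drive_fwd)
  (AVOID, SIG_FAR) → (IDLE, rotate)  ← event matches
event = SIG_FAR selects (IDLE, rotate)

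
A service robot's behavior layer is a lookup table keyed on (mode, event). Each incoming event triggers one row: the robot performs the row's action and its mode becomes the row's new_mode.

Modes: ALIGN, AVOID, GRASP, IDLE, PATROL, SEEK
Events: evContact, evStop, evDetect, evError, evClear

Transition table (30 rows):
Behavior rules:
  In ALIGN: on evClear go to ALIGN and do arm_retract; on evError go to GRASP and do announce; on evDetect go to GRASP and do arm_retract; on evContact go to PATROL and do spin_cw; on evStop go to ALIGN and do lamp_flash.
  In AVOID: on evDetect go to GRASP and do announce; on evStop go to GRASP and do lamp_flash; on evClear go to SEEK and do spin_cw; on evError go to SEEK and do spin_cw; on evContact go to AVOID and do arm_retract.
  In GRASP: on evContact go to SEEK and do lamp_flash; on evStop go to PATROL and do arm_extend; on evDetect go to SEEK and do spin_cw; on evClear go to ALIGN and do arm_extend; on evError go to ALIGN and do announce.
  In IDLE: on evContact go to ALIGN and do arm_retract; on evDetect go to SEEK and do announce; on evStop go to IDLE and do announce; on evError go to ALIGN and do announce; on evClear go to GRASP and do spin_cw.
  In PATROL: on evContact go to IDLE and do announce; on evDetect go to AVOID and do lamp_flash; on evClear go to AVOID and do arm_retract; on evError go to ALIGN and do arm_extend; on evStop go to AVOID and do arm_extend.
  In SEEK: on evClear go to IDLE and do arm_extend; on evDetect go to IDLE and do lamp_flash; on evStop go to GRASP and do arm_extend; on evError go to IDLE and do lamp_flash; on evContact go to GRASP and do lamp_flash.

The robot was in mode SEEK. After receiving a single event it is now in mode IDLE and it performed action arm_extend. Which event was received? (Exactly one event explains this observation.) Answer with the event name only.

try evContact: (SEEK, evContact) → (GRASP, lamp_flash)
try evStop: (SEEK, evStop) → (GRASP, arm_extend)
try evDetect: (SEEK, evDetect) → (IDLE, lamp_flash)
try evError: (SEEK, evError) → (IDLE, lamp_flash)
try evClear: (SEEK, evClear) → (IDLE, arm_extend)  ← matches

evClear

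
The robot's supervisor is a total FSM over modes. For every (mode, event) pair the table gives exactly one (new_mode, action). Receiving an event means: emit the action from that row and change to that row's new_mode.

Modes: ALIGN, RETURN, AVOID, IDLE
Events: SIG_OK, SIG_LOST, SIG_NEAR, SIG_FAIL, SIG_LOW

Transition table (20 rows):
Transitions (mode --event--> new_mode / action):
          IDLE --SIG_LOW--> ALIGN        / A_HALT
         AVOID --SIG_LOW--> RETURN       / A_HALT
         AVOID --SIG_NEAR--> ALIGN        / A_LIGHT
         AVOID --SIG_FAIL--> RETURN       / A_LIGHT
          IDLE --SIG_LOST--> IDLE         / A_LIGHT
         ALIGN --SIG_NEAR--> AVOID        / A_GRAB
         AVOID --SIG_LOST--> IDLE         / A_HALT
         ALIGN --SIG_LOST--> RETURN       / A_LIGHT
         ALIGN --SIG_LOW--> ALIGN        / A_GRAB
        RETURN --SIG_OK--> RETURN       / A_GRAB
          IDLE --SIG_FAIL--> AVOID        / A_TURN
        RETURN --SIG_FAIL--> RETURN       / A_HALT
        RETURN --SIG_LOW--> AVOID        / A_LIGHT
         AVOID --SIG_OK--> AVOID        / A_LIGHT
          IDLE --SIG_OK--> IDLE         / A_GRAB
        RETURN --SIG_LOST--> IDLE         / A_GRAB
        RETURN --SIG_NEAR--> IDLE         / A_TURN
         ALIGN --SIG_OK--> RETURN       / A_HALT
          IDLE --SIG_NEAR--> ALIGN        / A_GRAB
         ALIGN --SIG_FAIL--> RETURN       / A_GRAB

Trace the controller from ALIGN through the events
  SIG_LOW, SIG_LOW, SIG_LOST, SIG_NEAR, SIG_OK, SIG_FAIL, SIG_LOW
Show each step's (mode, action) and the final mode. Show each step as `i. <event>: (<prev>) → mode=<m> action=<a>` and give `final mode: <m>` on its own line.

1. SIG_LOW: (ALIGN) → mode=ALIGN action=A_GRAB
2. SIG_LOW: (ALIGN) → mode=ALIGN action=A_GRAB
3. SIG_LOST: (ALIGN) → mode=RETURN action=A_LIGHT
4. SIG_NEAR: (RETURN) → mode=IDLE action=A_TURN
5. SIG_OK: (IDLE) → mode=IDLE action=A_GRAB
6. SIG_FAIL: (IDLE) → mode=AVOID action=A_TURN
7. SIG_LOW: (AVOID) → mode=RETURN action=A_HALT

final mode: RETURN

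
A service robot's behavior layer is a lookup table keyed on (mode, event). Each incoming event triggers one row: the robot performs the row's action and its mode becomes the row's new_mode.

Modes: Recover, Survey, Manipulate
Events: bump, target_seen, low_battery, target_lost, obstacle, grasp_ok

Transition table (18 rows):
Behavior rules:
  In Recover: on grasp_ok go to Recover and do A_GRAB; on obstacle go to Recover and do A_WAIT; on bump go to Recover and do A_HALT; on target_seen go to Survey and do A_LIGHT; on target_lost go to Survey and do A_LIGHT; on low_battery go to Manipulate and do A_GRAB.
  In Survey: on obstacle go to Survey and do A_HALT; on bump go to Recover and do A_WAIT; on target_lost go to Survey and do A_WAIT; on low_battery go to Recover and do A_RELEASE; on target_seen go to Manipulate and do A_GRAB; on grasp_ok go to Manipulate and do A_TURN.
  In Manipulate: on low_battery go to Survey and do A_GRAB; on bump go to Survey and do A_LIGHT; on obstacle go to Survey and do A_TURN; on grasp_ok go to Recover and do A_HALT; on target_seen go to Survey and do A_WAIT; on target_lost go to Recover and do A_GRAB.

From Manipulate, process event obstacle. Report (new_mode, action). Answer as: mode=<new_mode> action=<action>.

mode=Survey action=A_TURN

current mode = Manipulate; filter table to that mode:
  (Manipulate, low_battery) → (Survey, A_GRAB)
  (Manipulate, bump) → (Survey, A_LIGHT)
  (Manipulate, obstacle) → (Survey, A_TURN)  ← event matches
  (Manipulate, grasp_ok) → (Recover, A_HALT)
  (Manipulate, target_seen) → (Survey, A_WAIT)
  (Manipulate, target_lost) → (Recover, A_GRAB)
event = obstacle selects (Survey, A_TURN)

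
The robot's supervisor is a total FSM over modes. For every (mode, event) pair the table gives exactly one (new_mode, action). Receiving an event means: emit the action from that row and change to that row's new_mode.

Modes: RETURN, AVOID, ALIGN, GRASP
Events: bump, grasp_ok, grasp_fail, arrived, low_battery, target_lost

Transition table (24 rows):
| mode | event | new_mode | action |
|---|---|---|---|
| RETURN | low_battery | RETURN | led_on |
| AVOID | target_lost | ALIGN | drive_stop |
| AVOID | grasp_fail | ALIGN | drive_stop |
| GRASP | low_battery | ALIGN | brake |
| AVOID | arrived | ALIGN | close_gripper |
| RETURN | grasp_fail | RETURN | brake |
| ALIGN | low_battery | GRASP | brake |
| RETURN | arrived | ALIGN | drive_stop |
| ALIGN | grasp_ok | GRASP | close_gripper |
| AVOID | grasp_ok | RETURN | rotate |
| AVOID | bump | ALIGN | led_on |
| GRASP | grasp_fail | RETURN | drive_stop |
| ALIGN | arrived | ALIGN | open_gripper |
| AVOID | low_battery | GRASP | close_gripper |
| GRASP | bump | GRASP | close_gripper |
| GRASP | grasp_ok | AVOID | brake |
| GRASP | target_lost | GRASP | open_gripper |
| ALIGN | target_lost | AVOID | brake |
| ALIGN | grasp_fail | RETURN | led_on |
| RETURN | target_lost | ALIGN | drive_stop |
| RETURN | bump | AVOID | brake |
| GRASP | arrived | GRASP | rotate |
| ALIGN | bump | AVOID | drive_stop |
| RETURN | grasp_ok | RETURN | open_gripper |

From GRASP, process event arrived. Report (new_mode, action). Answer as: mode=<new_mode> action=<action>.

mode=GRASP action=rotate

current mode = GRASP; filter table to that mode:
  (GRASP, low_battery) → (ALIGN, brake)
  (GRASP, grasp_fail) → (RETURN, drive_stop)
  (GRASP, bump) → (GRASP, close_gripper)
  (GRASP, grasp_ok) → (AVOID, brake)
  (GRASP, target_lost) → (GRASP, open_gripper)
  (GRASP, arrived) → (GRASP, rotate)  ← event matches
event = arrived selects (GRASP, rotate)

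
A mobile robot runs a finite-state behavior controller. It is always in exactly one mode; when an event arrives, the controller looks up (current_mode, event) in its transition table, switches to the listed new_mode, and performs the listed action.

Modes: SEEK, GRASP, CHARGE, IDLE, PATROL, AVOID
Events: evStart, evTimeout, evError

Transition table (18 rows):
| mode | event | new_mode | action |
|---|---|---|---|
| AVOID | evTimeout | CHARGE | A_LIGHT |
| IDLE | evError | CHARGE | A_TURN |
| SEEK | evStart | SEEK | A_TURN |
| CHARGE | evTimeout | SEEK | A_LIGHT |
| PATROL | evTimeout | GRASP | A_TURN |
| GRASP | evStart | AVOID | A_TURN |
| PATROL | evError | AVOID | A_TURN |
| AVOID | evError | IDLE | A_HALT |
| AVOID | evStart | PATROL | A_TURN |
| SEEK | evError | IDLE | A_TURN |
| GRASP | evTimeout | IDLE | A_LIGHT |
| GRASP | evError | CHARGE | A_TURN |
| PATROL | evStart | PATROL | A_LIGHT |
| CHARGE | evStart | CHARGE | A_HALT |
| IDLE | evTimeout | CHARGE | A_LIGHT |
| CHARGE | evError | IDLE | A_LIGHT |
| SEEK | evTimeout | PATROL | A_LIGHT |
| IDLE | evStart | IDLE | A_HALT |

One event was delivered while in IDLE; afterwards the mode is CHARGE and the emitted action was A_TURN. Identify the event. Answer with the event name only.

evError

try evStart: (IDLE, evStart) → (IDLE, A_HALT)
try evTimeout: (IDLE, evTimeout) → (CHARGE, A_LIGHT)
try evError: (IDLE, evError) → (CHARGE, A_TURN)  ← matches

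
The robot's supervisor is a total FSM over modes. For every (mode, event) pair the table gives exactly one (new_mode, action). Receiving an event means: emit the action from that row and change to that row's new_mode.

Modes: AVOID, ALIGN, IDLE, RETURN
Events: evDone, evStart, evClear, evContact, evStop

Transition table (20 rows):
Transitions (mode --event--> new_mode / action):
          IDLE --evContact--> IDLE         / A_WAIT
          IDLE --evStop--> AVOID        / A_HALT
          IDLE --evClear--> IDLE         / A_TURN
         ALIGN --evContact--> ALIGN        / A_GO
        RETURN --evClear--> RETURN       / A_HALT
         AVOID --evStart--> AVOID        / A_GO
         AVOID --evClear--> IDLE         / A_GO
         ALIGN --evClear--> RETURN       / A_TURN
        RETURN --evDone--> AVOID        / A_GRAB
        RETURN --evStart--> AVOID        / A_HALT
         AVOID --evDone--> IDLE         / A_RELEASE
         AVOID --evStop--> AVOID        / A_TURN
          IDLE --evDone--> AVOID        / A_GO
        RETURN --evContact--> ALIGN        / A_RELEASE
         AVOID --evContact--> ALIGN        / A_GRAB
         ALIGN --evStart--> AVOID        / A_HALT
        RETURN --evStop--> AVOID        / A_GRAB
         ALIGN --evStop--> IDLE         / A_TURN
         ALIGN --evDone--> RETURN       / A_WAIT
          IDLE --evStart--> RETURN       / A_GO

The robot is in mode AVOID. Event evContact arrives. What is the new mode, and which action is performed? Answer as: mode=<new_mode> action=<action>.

current mode = AVOID; filter table to that mode:
  (AVOID, evStart) → (AVOID, A_GO)
  (AVOID, evClear) → (IDLE, A_GO)
  (AVOID, evDone) → (IDLE, A_RELEASE)
  (AVOID, evStop) → (AVOID, A_TURN)
  (AVOID, evContact) → (ALIGN, A_GRAB)  ← event matches
event = evContact selects (ALIGN, A_GRAB)

mode=ALIGN action=A_GRAB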